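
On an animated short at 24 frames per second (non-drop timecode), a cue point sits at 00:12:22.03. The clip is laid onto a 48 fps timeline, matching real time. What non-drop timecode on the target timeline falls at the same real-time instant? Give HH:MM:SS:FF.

00:12:22:06

Source frame index: (0×3600 + 12×60 + 22) × 24 + 3 = 17811.
Real time: 17811 / (24) = 5937/8 s.
Target frame: (5937/8) × (48) = 35622.
At 48 labels/s: frame 35622 → 00:12:22:06.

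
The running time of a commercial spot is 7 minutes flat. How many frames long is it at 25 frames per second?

7 min = 420 s.
Frames = 420 × 25 = 10500.

10500 frames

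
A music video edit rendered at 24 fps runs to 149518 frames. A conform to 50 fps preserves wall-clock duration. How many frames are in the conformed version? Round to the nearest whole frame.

311496 frames

Frames at target rate = 149518 × (50) / (24) = 1868975/6 ≈ 311495.833.
Nearest whole frame: 311496.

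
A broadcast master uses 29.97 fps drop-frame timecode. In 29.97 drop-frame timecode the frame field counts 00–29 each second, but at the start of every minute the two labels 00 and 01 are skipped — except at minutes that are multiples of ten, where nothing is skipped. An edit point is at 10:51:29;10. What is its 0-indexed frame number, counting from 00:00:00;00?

1171508

Complete 10-minute blocks: 65, each 17982 frames → 1168830.
Remaining 1 whole minute in the current block: 1800 + 0 × 1798 = 1800 frames.
Within the current minute: 29 × 30 + 10 − 2 = 878 (labels ;00/;01 skipped at this minute). Total = 1168830 + 1800 + 878 = 1171508.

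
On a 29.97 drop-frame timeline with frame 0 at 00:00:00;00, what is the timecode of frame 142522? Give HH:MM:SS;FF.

Each 10-minute DF block holds 10 × 60 × 30 − 9 × 2 = 17982 frames. 142522 ÷ 17982 → 7 full blocks, remainder 16648.
Within the partial block the first minute is 1800 frames and each further minute 1798, so 9 further minute boundaries passed. Total skipped labels = 18 × 7 + 2 × 9 = 144.
Non-drop label index = 142522 + 144 = 142666; at 30 labels/s that is 01:19:15:16, i.e. DF 01:19:15;16.

01:19:15;16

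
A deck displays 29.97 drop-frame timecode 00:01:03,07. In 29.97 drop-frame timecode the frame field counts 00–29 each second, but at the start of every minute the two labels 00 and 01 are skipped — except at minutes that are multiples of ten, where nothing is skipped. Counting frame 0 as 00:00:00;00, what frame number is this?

1895

Complete 10-minute blocks: 0, each 17982 frames → 0.
Remaining 1 whole minute in the current block: 1800 + 0 × 1798 = 1800 frames.
Within the current minute: 3 × 30 + 7 − 2 = 95 (labels ;00/;01 skipped at this minute). Total = 0 + 1800 + 95 = 1895.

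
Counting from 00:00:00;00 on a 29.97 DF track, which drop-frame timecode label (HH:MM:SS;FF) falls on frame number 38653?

00:21:29;21

Ten DF minutes hold 17982 frames, so frame 38653 lies in block 2 (frames 35964–53945) with 2689 frames into that block.
The block's first minute is 1800 frames and the rest 1798 each; 2689 frames reaches minute 1, so 2 × 18 + 1 × 2 = 38 labels have been skipped so far.
Adding those back, label number 38653 + 38 = 38691 at 30 labels/s is 1289 s + 21 f = 0 h 21 min 29 s frame 21, i.e. 00:21:29;21.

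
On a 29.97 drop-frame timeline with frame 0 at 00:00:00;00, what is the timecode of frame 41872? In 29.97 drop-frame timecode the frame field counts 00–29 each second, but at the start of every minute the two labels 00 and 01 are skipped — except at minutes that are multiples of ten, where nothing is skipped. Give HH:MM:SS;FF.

00:23:17;04

Each 10-minute DF block holds 10 × 60 × 30 − 9 × 2 = 17982 frames. 41872 ÷ 17982 → 2 full blocks, remainder 5908.
Within the partial block the first minute is 1800 frames and each further minute 1798, so 3 further minute boundaries passed. Total skipped labels = 18 × 2 + 2 × 3 = 42.
Non-drop label index = 41872 + 42 = 41914; at 30 labels/s that is 00:23:17:04, i.e. DF 00:23:17;04.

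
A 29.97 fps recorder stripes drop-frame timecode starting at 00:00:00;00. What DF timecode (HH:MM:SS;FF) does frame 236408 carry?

Each 10-minute DF block holds 10 × 60 × 30 − 9 × 2 = 17982 frames. 236408 ÷ 17982 → 13 full blocks, remainder 2642.
Within the partial block the first minute is 1800 frames and each further minute 1798, so 1 further minute boundary passed. Total skipped labels = 18 × 13 + 2 × 1 = 236.
Non-drop label index = 236408 + 236 = 236644; at 30 labels/s that is 02:11:28:04, i.e. DF 02:11:28;04.

02:11:28;04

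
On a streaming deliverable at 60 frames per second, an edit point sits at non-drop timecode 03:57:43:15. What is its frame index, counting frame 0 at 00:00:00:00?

Total seconds to the label: (3 × 3600 + 57 × 60 + 43) = 14263.
Frame index = 14263 × 60 + 15 = 855795.

855795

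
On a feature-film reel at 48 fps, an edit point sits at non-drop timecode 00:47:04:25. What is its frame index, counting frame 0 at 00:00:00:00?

Total seconds to the label: (0 × 3600 + 47 × 60 + 4) = 2824.
Frame index = 2824 × 48 + 25 = 135577.

135577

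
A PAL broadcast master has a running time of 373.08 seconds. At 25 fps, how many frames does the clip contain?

9327 frames

Frames = 373.08 × 25 = 9327.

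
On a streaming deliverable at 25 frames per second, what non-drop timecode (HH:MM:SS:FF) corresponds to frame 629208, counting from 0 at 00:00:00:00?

629208 ÷ 25 = 25168 full seconds, remainder 8 frames.
25168 s = 6 h 59 min 28 s.
Timecode: 06:59:28:08.

06:59:28:08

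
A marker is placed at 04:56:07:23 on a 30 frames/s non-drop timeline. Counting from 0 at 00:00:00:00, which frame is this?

Total seconds to the label: (4 × 3600 + 56 × 60 + 7) = 17767.
Frame index = 17767 × 30 + 23 = 533033.

frame 533033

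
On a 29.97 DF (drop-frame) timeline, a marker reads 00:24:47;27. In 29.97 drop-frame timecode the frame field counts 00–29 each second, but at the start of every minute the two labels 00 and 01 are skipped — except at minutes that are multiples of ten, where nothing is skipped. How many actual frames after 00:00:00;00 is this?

As if non-drop at 30 labels/s: (0 × 3600 + 24 × 60 + 47) × 30 + 27 = 44637.
Minute boundaries passed: 24; those not divisible by 10: 24 − 2 = 22; dropped labels = 2 × 22 = 44.
Actual frame index = 44637 − 44 = 44593.

44593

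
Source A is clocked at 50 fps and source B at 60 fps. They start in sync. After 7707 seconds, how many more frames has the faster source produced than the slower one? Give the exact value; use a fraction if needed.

A emits 50 × 7707 = 385350 frames; B emits 60 × 7707 = 462420.
Difference = 77070 frames; B is ahead of A.

77070 frames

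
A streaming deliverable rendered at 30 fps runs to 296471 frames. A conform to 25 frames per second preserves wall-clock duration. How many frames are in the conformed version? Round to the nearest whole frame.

Frames at target rate = 296471 × (25) / (30) = 1482355/6 ≈ 247059.167.
Nearest whole frame: 247059.

247059 frames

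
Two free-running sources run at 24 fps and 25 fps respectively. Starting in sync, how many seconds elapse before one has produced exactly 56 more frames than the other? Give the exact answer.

The gap grows by |25 − 24| = 1 frame per second.
Time for a 56-frame gap: 56 ÷ (1) = 56 s.

56 seconds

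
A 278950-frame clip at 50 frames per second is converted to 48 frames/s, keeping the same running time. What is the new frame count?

Target frames = source frames × (target rate / source rate) = 278950 × (48)/(50) = 278950 × 24/25 = 267792.

267792 frames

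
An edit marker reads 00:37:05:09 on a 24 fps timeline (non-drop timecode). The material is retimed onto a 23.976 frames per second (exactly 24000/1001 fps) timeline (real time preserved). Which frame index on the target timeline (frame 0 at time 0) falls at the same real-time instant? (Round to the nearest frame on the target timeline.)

Source frame index: (0×3600 + 37×60 + 5) × 24 + 9 = 53409.
Real time: 53409 / (24) = 17803/8 s.
Target frame: (17803/8) × (24000/1001) = 53409000/1001 ≈ 53355.644 → 53356.

frame 53356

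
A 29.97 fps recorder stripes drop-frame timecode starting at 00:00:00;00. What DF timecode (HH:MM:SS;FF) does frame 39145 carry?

00:21:46;03

Ten DF minutes hold 17982 frames, so frame 39145 lies in block 2 (frames 35964–53945) with 3181 frames into that block.
The block's first minute is 1800 frames and the rest 1798 each; 3181 frames reaches minute 1, so 2 × 18 + 1 × 2 = 38 labels have been skipped so far.
Adding those back, label number 39145 + 38 = 39183 at 30 labels/s is 1306 s + 3 f = 0 h 21 min 46 s frame 3, i.e. 00:21:46;03.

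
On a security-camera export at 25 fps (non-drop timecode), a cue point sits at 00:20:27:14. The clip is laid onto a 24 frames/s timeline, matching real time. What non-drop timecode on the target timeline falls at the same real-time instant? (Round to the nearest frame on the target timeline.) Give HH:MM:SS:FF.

Source frame index: (0×3600 + 20×60 + 27) × 25 + 14 = 30689.
Real time: 30689 / (25) = 30689/25 s.
Target frame: (30689/25) × (24) = 736536/25 ≈ 29461.440 → 29461.
At 24 labels/s: frame 29461 → 00:20:27:13.

00:20:27:13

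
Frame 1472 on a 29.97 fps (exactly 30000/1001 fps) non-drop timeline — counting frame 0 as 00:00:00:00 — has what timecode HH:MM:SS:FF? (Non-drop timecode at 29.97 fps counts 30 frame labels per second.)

00:00:49:02

1472 ÷ 30 = 49 full seconds, remainder 2 frames.
49 s = 0 h 0 min 49 s.
Timecode: 00:00:49:02.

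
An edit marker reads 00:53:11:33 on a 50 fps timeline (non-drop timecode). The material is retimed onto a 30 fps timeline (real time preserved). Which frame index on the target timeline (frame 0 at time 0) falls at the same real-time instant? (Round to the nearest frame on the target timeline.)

Source frame index: (0×3600 + 53×60 + 11) × 50 + 33 = 159583.
Real time: 159583 / (50) = 159583/50 s.
Target frame: (159583/50) × (30) = 478749/5 ≈ 95749.800 → 95750.

frame 95750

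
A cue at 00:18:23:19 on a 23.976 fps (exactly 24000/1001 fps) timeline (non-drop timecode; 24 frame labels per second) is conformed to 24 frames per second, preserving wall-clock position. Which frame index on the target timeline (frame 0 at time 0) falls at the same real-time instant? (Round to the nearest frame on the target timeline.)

Source frame index: (0×3600 + 18×60 + 23) × 24 + 19 = 26491.
Real time: 26491 / (24000/1001) = 26517491/24000 s.
Target frame: (26517491/24000) × (24) = 26517491/1000 ≈ 26517.491 → 26517.

frame 26517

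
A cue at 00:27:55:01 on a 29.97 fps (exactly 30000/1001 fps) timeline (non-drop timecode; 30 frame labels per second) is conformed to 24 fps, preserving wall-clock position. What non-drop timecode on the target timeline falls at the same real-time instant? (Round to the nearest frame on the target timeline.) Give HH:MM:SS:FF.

Source frame index: (0×3600 + 27×60 + 55) × 30 + 1 = 50251.
Real time: 50251 / (30000/1001) = 50301251/30000 s.
Target frame: (50301251/30000) × (24) = 50301251/1250 ≈ 40241.001 → 40241.
At 24 labels/s: frame 40241 → 00:27:56:17.

00:27:56:17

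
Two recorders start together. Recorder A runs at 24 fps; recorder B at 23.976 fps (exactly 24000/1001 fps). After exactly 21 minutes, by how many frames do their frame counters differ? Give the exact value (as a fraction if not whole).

21 min = 1260 s.
A emits 24 × 1260 = 30240 frames; B emits 24000/1001 × 1260 = 4320000/143.
Difference = 4320/143 frames (≈ 30.2098); B is behind A.

4320/143 frames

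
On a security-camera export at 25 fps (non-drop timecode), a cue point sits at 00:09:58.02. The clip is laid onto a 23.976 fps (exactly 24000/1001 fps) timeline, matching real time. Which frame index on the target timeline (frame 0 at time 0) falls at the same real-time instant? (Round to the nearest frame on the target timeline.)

frame 14340

Source frame index: (0×3600 + 9×60 + 58) × 25 + 2 = 14952.
Real time: 14952 / (25) = 14952/25 s.
Target frame: (14952/25) × (24000/1001) = 2050560/143 ≈ 14339.580 → 14340.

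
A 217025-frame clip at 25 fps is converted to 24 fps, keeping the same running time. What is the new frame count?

208344 frames

Target frames = source frames × (target rate / source rate) = 217025 × (24)/(25) = 217025 × 24/25 = 208344.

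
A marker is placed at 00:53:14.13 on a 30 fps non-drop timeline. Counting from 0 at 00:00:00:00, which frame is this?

95833

Total seconds to the label: (0 × 3600 + 53 × 60 + 14) = 3194.
Frame index = 3194 × 30 + 13 = 95833.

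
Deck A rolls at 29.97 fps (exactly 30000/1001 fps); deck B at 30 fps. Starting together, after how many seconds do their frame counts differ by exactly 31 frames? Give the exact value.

The gap grows by |30 − 30000/1001| = 30/1001 frames per second.
Time for a 31-frame gap: 31 ÷ (30/1001) = 31031/30 s.

31031/30 seconds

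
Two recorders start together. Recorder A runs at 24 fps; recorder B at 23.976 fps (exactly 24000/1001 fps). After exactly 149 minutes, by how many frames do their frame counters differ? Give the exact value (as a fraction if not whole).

149 min = 8940 s.
A emits 24 × 8940 = 214560 frames; B emits 24000/1001 × 8940 = 214560000/1001.
Difference = 214560/1001 frames (≈ 214.3457); B is behind A.

214560/1001 frames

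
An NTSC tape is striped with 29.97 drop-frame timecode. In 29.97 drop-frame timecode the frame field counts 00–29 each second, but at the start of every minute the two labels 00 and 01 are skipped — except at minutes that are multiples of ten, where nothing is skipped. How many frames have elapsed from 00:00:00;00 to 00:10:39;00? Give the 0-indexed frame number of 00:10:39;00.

19152

As if non-drop at 30 labels/s: (0 × 3600 + 10 × 60 + 39) × 30 + 0 = 19170.
Minute boundaries passed: 10; those not divisible by 10: 10 − 1 = 9; dropped labels = 2 × 9 = 18.
Actual frame index = 19170 − 18 = 19152.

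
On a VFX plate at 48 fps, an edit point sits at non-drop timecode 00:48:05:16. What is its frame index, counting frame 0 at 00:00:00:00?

Total seconds to the label: (0 × 3600 + 48 × 60 + 5) = 2885.
Frame index = 2885 × 48 + 16 = 138496.

frame 138496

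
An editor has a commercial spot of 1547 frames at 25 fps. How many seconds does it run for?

61.88 seconds

Running time = 1547 / (25) = 61.88 s.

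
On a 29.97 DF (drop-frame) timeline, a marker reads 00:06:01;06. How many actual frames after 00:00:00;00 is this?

As if non-drop at 30 labels/s: (0 × 3600 + 6 × 60 + 1) × 30 + 6 = 10836.
Minute boundaries passed: 6; those not divisible by 10: 6 − 0 = 6; dropped labels = 2 × 6 = 12.
Actual frame index = 10836 − 12 = 10824.

10824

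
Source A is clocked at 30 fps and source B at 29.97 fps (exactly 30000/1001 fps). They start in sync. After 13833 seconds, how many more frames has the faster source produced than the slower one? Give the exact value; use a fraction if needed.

414990/1001 frames

A emits 30 × 13833 = 414990 frames; B emits 30000/1001 × 13833 = 414990000/1001.
Difference = 414990/1001 frames (≈ 414.5754); B is behind A.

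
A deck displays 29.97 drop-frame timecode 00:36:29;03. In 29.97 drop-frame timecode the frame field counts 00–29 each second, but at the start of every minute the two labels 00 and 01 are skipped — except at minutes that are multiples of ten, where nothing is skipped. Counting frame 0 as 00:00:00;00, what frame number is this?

65607

As if non-drop at 30 labels/s: (0 × 3600 + 36 × 60 + 29) × 30 + 3 = 65673.
Minute boundaries passed: 36; those not divisible by 10: 36 − 3 = 33; dropped labels = 2 × 33 = 66.
Actual frame index = 65673 − 66 = 65607.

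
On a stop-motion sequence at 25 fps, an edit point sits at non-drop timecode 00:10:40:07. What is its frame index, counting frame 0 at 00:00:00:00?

Total seconds to the label: (0 × 3600 + 10 × 60 + 40) = 640.
Frame index = 640 × 25 + 7 = 16007.

16007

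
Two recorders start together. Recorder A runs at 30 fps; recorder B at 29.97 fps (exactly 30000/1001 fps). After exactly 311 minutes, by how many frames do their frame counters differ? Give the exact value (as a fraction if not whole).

559800/1001 frames

311 min = 18660 s.
A emits 30 × 18660 = 559800 frames; B emits 30000/1001 × 18660 = 559800000/1001.
Difference = 559800/1001 frames (≈ 559.2408); B is behind A.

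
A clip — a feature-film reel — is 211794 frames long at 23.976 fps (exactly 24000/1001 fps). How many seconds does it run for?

Running time = 211794 / (24000/1001) = 8833.57475 s.

8833.57475 seconds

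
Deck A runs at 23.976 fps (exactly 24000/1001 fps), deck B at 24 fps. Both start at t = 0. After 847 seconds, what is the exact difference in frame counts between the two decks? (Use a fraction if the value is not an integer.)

264/13 frames

A emits 24000/1001 × 847 = 264000/13 frames; B emits 24 × 847 = 20328.
Difference = 264/13 frames (≈ 20.3077); B is ahead of A.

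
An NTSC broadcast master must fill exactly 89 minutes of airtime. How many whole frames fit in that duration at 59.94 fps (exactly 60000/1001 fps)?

320079 frames

89 min = 5340 s.
Frames = 5340 × 60000/1001 = 320400000/1001 ≈ 320079.9201.
Complete frames: 320079.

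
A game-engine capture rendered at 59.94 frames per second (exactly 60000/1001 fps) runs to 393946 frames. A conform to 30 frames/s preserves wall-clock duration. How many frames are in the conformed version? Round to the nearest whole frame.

197170 frames

Frames at target rate = 393946 × (30) / (60000/1001) = 197169973/1000 ≈ 197169.973.
Nearest whole frame: 197170.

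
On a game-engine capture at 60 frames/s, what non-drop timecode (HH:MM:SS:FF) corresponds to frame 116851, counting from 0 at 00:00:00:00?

00:32:27:31

116851 ÷ 60 = 1947 full seconds, remainder 31 frames.
1947 s = 0 h 32 min 27 s.
Timecode: 00:32:27:31.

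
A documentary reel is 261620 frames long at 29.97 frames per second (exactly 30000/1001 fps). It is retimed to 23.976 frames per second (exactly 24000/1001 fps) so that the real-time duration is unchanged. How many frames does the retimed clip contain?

Target frames = source frames × (target rate / source rate) = 261620 × (24000/1001)/(30000/1001) = 261620 × 4/5 = 209296.

209296 frames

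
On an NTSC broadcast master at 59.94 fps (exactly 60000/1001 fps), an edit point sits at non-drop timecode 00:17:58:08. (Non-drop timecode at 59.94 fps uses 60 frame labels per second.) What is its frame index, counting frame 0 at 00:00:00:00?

Total seconds to the label: (0 × 3600 + 17 × 60 + 58) = 1078.
Frame index = 1078 × 60 + 8 = 64688.

64688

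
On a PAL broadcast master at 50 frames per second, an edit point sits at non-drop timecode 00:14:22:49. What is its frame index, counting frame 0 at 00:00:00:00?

Total seconds to the label: (0 × 3600 + 14 × 60 + 22) = 862.
Frame index = 862 × 50 + 49 = 43149.

frame 43149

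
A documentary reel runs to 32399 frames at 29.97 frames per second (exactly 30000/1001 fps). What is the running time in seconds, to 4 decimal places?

1081.0466 seconds

Running time = 32399 × 1001/30000 = 32431399/30000 s ≈ 1081.0466 s.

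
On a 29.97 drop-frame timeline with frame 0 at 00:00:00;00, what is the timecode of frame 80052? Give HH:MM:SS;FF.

00:44:31;02

Each 10-minute DF block holds 10 × 60 × 30 − 9 × 2 = 17982 frames. 80052 ÷ 17982 → 4 full blocks, remainder 8124.
Within the partial block the first minute is 1800 frames and each further minute 1798, so 4 further minute boundaries passed. Total skipped labels = 18 × 4 + 2 × 4 = 80.
Non-drop label index = 80052 + 80 = 80132; at 30 labels/s that is 00:44:31:02, i.e. DF 00:44:31;02.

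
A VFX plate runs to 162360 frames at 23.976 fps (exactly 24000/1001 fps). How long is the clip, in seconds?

6771.765 seconds

Running time = 162360 / (24000/1001) = 6771.765 s.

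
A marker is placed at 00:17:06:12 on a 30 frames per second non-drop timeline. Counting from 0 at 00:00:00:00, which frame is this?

frame 30792

Total seconds to the label: (0 × 3600 + 17 × 60 + 6) = 1026.
Frame index = 1026 × 30 + 12 = 30792.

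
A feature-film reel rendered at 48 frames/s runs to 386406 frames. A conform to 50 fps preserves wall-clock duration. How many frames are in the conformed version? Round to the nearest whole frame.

Frames at target rate = 386406 × (50) / (48) = 1610025/4 ≈ 402506.250.
Nearest whole frame: 402506.

402506 frames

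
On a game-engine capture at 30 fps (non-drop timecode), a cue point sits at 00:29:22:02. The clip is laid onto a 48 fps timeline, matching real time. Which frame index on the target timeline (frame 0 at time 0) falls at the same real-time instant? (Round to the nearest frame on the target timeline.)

frame 84579

Source frame index: (0×3600 + 29×60 + 22) × 30 + 2 = 52862.
Real time: 52862 / (30) = 26431/15 s.
Target frame: (26431/15) × (48) = 422896/5 ≈ 84579.200 → 84579.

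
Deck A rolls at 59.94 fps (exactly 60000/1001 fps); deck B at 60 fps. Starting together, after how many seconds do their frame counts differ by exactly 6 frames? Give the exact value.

The gap grows by |60 − 60000/1001| = 60/1001 frames per second.
Time for a 6-frame gap: 6 ÷ (60/1001) = 100.1 s.

100.1 seconds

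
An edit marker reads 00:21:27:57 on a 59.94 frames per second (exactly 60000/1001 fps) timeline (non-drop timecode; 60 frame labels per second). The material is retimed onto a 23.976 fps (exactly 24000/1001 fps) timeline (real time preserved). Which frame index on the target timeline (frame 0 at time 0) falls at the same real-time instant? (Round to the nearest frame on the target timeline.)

Source frame index: (0×3600 + 21×60 + 27) × 60 + 57 = 77277.
Real time: 77277 / (60000/1001) = 25784759/20000 s.
Target frame: (25784759/20000) × (24000/1001) = 154554/5 ≈ 30910.800 → 30911.

frame 30911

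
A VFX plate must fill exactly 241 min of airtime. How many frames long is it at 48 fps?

241 min = 14460 s.
Frames = 14460 × 48 = 694080.

694080 frames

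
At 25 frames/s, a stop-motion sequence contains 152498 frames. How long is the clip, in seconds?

6099.92 seconds

Running time = 152498 / (25) = 6099.92 s.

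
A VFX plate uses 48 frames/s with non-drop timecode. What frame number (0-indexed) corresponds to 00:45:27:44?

Total seconds to the label: (0 × 3600 + 45 × 60 + 27) = 2727.
Frame index = 2727 × 48 + 44 = 130940.

130940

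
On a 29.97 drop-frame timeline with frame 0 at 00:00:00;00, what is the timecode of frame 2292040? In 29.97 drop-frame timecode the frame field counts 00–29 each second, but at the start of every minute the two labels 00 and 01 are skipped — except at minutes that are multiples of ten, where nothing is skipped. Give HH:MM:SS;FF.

Ten DF minutes hold 17982 frames, so frame 2292040 lies in block 127 (frames 2283714–2301695) with 8326 frames into that block.
The block's first minute is 1800 frames and the rest 1798 each; 8326 frames reaches minute 4, so 127 × 18 + 4 × 2 = 2294 labels have been skipped so far.
Adding those back, label number 2292040 + 2294 = 2294334 at 30 labels/s is 76477 s + 24 f = 21 h 14 min 37 s frame 24, i.e. 21:14:37;24.

21:14:37;24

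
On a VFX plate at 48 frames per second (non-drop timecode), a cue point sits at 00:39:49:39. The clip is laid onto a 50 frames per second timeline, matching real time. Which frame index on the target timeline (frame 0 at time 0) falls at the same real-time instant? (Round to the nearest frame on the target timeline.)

frame 119491

Source frame index: (0×3600 + 39×60 + 49) × 48 + 39 = 114711.
Real time: 114711 / (48) = 38237/16 s.
Target frame: (38237/16) × (50) = 955925/8 ≈ 119490.625 → 119491.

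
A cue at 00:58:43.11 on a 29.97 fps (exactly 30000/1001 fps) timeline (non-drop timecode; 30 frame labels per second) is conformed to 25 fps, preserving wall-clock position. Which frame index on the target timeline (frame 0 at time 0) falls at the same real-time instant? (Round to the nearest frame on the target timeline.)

frame 88172

Source frame index: (0×3600 + 58×60 + 43) × 30 + 11 = 105701.
Real time: 105701 / (30000/1001) = 105806701/30000 s.
Target frame: (105806701/30000) × (25) = 105806701/1200 ≈ 88172.251 → 88172.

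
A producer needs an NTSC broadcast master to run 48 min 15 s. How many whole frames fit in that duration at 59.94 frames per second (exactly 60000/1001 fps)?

48 min 15 s = 2895 s.
Frames = 2895 × 60000/1001 = 173700000/1001 ≈ 173526.4735.
Complete frames: 173526.

173526 frames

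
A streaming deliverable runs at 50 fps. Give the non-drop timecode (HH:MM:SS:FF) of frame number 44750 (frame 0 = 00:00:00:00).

44750 ÷ 50 = 895 full seconds, remainder 0 frames.
895 s = 0 h 14 min 55 s.
Timecode: 00:14:55:00.

00:14:55:00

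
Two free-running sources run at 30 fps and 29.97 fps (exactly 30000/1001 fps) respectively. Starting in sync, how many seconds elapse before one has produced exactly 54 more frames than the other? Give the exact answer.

1801.8 seconds

The gap grows by |30000/1001 − 30| = 30/1001 frames per second.
Time for a 54-frame gap: 54 ÷ (30/1001) = 1801.8 s.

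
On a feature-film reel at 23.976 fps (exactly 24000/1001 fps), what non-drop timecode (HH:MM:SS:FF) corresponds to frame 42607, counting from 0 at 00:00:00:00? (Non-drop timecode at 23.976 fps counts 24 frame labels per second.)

00:29:35:07

42607 ÷ 24 = 1775 full seconds, remainder 7 frames.
1775 s = 0 h 29 min 35 s.
Timecode: 00:29:35:07.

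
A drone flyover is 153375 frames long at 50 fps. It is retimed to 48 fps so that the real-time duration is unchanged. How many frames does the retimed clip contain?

147240 frames

Target frames = source frames × (target rate / source rate) = 153375 × (48)/(50) = 153375 × 24/25 = 147240.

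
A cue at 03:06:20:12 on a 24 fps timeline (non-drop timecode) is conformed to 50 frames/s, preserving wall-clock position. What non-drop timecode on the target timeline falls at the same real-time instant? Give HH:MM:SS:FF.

Source frame index: (3×3600 + 6×60 + 20) × 24 + 12 = 268332.
Real time: 268332 / (24) = 22361/2 s.
Target frame: (22361/2) × (50) = 559025.
At 50 labels/s: frame 559025 → 03:06:20:25.

03:06:20:25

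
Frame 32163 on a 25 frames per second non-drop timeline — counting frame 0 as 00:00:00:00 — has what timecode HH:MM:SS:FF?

00:21:26:13

32163 ÷ 25 = 1286 full seconds, remainder 13 frames.
1286 s = 0 h 21 min 26 s.
Timecode: 00:21:26:13.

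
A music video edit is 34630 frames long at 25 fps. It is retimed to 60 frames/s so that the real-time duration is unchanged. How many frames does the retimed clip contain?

Target frames = source frames × (target rate / source rate) = 34630 × (60)/(25) = 34630 × 12/5 = 83112.

83112 frames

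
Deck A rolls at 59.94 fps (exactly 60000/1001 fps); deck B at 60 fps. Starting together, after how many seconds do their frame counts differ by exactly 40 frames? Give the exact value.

The gap grows by |60 − 60000/1001| = 60/1001 frames per second.
Time for a 40-frame gap: 40 ÷ (60/1001) = 2002/3 s.

2002/3 seconds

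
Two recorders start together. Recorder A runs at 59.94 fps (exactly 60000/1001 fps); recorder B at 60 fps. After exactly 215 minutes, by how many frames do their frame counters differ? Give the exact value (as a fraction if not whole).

215 min = 12900 s.
A emits 60000/1001 × 12900 = 774000000/1001 frames; B emits 60 × 12900 = 774000.
Difference = 774000/1001 frames (≈ 773.2268); B is ahead of A.

774000/1001 frames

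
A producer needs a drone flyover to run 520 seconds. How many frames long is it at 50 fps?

Frames = 520 × 50 = 26000.

26000 frames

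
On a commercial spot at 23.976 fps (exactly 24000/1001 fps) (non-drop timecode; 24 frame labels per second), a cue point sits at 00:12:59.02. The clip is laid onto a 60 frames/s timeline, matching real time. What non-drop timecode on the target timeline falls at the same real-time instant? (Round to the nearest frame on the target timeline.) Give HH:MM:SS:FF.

00:12:59:52

Source frame index: (0×3600 + 12×60 + 59) × 24 + 2 = 18698.
Real time: 18698 / (24000/1001) = 9358349/12000 s.
Target frame: (9358349/12000) × (60) = 9358349/200 ≈ 46791.745 → 46792.
At 60 labels/s: frame 46792 → 00:12:59:52.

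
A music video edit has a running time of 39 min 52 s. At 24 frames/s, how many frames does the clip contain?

57408 frames

39 min 52 s = 2392 s.
Frames = 2392 × 24 = 57408.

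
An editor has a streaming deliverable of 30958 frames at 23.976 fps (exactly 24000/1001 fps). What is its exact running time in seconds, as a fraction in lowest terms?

Running time = 30958 ÷ (24000/1001) = 30958 × 1001/24000 = 15494479/12000 s.

15494479/12000 seconds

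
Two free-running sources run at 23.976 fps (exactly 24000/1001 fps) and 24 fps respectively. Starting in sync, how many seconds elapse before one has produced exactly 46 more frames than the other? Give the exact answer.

The gap grows by |24 − 24000/1001| = 24/1001 frames per second.
Time for a 46-frame gap: 46 ÷ (24/1001) = 23023/12 s.

23023/12 seconds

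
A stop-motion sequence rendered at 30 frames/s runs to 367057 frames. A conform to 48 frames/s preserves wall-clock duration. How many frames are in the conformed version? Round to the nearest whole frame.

Frames at target rate = 367057 × (48) / (30) = 2936456/5 ≈ 587291.200.
Nearest whole frame: 587291.

587291 frames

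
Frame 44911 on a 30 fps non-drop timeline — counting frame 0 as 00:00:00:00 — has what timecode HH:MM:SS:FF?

44911 ÷ 30 = 1497 full seconds, remainder 1 frame.
1497 s = 0 h 24 min 57 s.
Timecode: 00:24:57:01.

00:24:57:01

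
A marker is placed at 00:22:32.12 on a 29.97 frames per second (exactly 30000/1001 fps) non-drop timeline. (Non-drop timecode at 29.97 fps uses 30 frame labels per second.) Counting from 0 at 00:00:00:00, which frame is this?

Total seconds to the label: (0 × 3600 + 22 × 60 + 32) = 1352.
Frame index = 1352 × 30 + 12 = 40572.

frame 40572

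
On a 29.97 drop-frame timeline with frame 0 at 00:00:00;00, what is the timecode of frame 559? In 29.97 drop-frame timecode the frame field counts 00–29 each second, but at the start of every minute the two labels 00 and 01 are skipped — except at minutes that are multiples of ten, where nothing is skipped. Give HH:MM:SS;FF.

Each 10-minute DF block holds 10 × 60 × 30 − 9 × 2 = 17982 frames. 559 ÷ 17982 → 0 full blocks, remainder 559.
Within the partial block the first minute is 1800 frames and each further minute 1798, so 0 further minute boundaries passed. Total skipped labels = 18 × 0 + 2 × 0 = 0.
Non-drop label index = 559 + 0 = 559; at 30 labels/s that is 00:00:18:19, i.e. DF 00:00:18;19.

00:00:18;19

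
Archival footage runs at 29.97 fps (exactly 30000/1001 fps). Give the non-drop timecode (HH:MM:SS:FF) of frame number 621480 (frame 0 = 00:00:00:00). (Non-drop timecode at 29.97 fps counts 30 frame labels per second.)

05:45:16:00

621480 ÷ 30 = 20716 full seconds, remainder 0 frames.
20716 s = 5 h 45 min 16 s.
Timecode: 05:45:16:00.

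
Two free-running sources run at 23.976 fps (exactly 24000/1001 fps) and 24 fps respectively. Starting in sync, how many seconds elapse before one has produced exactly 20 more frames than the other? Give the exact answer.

The gap grows by |24 − 24000/1001| = 24/1001 frames per second.
Time for a 20-frame gap: 20 ÷ (24/1001) = 5005/6 s.

5005/6 seconds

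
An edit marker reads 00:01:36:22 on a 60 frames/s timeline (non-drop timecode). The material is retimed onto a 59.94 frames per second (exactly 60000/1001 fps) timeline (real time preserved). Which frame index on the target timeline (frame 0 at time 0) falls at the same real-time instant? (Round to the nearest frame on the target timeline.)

frame 5776

Source frame index: (0×3600 + 1×60 + 36) × 60 + 22 = 5782.
Real time: 5782 / (60) = 2891/30 s.
Target frame: (2891/30) × (60000/1001) = 826000/143 ≈ 5776.224 → 5776.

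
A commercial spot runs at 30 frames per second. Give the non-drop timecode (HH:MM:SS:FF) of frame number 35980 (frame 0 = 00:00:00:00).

35980 ÷ 30 = 1199 full seconds, remainder 10 frames.
1199 s = 0 h 19 min 59 s.
Timecode: 00:19:59:10.

00:19:59:10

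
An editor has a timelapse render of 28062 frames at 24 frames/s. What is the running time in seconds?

Running time = 28062 / (24) = 1169.25 s.

1169.25 seconds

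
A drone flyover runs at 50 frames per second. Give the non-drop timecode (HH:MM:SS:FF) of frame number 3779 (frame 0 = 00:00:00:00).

00:01:15:29

3779 ÷ 50 = 75 full seconds, remainder 29 frames.
75 s = 0 h 1 min 15 s.
Timecode: 00:01:15:29.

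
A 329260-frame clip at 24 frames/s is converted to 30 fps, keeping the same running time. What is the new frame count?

411575 frames

Target frames = source frames × (target rate / source rate) = 329260 × (30)/(24) = 329260 × 5/4 = 411575.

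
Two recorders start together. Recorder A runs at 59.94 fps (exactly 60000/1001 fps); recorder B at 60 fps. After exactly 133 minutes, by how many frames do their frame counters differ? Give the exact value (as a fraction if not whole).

133 min = 7980 s.
A emits 60000/1001 × 7980 = 68400000/143 frames; B emits 60 × 7980 = 478800.
Difference = 68400/143 frames (≈ 478.3217); B is ahead of A.

68400/143 frames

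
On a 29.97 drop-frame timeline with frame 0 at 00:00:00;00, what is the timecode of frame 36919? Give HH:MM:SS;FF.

00:20:31;25

Ten DF minutes hold 17982 frames, so frame 36919 lies in block 2 (frames 35964–53945) with 955 frames into that block.
The block's first minute is 1800 frames and the rest 1798 each; 955 frames reaches minute 0, so 2 × 18 + 0 × 2 = 36 labels have been skipped so far.
Adding those back, label number 36919 + 36 = 36955 at 30 labels/s is 1231 s + 25 f = 0 h 20 min 31 s frame 25, i.e. 00:20:31;25.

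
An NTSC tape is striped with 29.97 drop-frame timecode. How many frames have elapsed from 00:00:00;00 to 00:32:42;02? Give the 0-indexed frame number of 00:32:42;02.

Complete 10-minute blocks: 3, each 17982 frames → 53946.
Remaining 2 whole minutes in the current block: 1800 + 1 × 1798 = 3598 frames.
Within the current minute: 42 × 30 + 2 − 2 = 1260 (labels ;00/;01 skipped at this minute). Total = 53946 + 3598 + 1260 = 58804.

58804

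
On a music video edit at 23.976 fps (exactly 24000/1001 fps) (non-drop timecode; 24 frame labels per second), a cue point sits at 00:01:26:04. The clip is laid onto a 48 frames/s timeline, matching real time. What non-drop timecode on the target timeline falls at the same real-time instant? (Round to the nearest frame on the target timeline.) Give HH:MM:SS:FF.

00:01:26:12

Source frame index: (0×3600 + 1×60 + 26) × 24 + 4 = 2068.
Real time: 2068 / (24000/1001) = 517517/6000 s.
Target frame: (517517/6000) × (48) = 517517/125 ≈ 4140.136 → 4140.
At 48 labels/s: frame 4140 → 00:01:26:12.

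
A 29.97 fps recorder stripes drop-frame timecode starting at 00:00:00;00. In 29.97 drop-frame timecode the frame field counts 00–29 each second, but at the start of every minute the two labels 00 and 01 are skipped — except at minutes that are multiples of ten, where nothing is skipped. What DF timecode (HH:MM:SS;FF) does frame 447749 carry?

Ten DF minutes hold 17982 frames, so frame 447749 lies in block 24 (frames 431568–449549) with 16181 frames into that block.
The block's first minute is 1800 frames and the rest 1798 each; 16181 frames reaches minute 8, so 24 × 18 + 8 × 2 = 448 labels have been skipped so far.
Adding those back, label number 447749 + 448 = 448197 at 30 labels/s is 14939 s + 27 f = 4 h 8 min 59 s frame 27, i.e. 04:08:59;27.

04:08:59;27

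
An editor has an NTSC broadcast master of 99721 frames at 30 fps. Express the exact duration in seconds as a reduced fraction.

99721/30 seconds

Running time = 99721 ÷ (30) = 99721 × 1/30 = 99721/30 s.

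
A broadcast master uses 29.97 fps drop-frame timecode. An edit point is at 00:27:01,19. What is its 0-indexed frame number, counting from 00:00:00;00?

48599

Complete 10-minute blocks: 2, each 17982 frames → 35964.
Remaining 7 whole minutes in the current block: 1800 + 6 × 1798 = 12588 frames.
Within the current minute: 1 × 30 + 19 − 2 = 47 (labels ;00/;01 skipped at this minute). Total = 35964 + 12588 + 47 = 48599.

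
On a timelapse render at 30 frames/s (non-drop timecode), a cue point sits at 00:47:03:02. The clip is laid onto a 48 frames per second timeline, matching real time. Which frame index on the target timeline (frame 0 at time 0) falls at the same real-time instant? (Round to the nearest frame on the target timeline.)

frame 135507

Source frame index: (0×3600 + 47×60 + 3) × 30 + 2 = 84692.
Real time: 84692 / (30) = 42346/15 s.
Target frame: (42346/15) × (48) = 677536/5 ≈ 135507.200 → 135507.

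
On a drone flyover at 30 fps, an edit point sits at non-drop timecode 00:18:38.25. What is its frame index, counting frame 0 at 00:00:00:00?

33565

Total seconds to the label: (0 × 3600 + 18 × 60 + 38) = 1118.
Frame index = 1118 × 30 + 25 = 33565.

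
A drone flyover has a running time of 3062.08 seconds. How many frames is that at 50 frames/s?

153104 frames

Frames = 3062.08 × 50 = 153104.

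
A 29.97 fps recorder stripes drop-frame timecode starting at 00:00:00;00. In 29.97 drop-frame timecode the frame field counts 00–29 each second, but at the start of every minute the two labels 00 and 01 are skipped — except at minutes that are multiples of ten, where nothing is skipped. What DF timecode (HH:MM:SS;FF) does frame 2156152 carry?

19:59:03;22

Each 10-minute DF block holds 10 × 60 × 30 − 9 × 2 = 17982 frames. 2156152 ÷ 17982 → 119 full blocks, remainder 16294.
Within the partial block the first minute is 1800 frames and each further minute 1798, so 9 further minute boundaries passed. Total skipped labels = 18 × 119 + 2 × 9 = 2160.
Non-drop label index = 2156152 + 2160 = 2158312; at 30 labels/s that is 19:59:03:22, i.e. DF 19:59:03;22.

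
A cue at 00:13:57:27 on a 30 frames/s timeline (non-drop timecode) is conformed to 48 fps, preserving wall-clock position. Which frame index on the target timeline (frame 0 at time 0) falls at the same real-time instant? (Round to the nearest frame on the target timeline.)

frame 40219

Source frame index: (0×3600 + 13×60 + 57) × 30 + 27 = 25137.
Real time: 25137 / (30) = 8379/10 s.
Target frame: (8379/10) × (48) = 201096/5 ≈ 40219.200 → 40219.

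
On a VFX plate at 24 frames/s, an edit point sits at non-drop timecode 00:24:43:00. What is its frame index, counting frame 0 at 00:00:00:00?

frame 35592

Total seconds to the label: (0 × 3600 + 24 × 60 + 43) = 1483.
Frame index = 1483 × 24 + 0 = 35592.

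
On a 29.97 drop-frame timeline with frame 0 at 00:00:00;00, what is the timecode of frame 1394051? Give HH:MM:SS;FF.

Ten DF minutes hold 17982 frames, so frame 1394051 lies in block 77 (frames 1384614–1402595) with 9437 frames into that block.
The block's first minute is 1800 frames and the rest 1798 each; 9437 frames reaches minute 5, so 77 × 18 + 5 × 2 = 1396 labels have been skipped so far.
Adding those back, label number 1394051 + 1396 = 1395447 at 30 labels/s is 46514 s + 27 f = 12 h 55 min 14 s frame 27, i.e. 12:55:14;27.

12:55:14;27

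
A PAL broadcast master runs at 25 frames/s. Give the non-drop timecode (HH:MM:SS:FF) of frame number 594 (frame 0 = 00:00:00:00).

00:00:23:19

594 ÷ 25 = 23 full seconds, remainder 19 frames.
23 s = 0 h 0 min 23 s.
Timecode: 00:00:23:19.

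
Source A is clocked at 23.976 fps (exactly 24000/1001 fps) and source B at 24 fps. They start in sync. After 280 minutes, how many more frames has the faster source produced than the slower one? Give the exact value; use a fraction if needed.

57600/143 frames

280 min = 16800 s.
A emits 24000/1001 × 16800 = 57600000/143 frames; B emits 24 × 16800 = 403200.
Difference = 57600/143 frames (≈ 402.7972); B is ahead of A.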